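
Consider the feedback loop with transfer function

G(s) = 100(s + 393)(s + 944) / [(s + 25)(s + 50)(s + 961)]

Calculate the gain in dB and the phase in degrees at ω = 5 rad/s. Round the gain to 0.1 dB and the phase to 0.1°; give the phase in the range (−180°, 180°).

At s = jω = j5:
zero (s+393): 393 + j5 → |·| = √(393²+5²) = √154474 ≈ 393.03, ∠ = arctan(5/393) ≈ 0.73°
zero (s+944): 944 + j5 → |·| = √(944²+5²) = √891161 ≈ 944.01, ∠ = arctan(5/944) ≈ 0.30°
pole (s+25): 25 + j5 → |·| = √(25²+5²) = √650 ≈ 25.495, ∠ = arctan(5/25) ≈ 11.31°
pole (s+50): 50 + j5 → |·| = √(50²+5²) = √2525 ≈ 50.249, ∠ = arctan(5/50) ≈ 5.71°
pole (s+961): 961 + j5 → |·| = √(961²+5²) = √923546 ≈ 961.01, ∠ = arctan(5/961) ≈ 0.30°
|G| = 100 · 3.7102e+05 / 1.2311e+06 ≈ 30.137
Gain = 20 log₁₀(30.137) ≈ 29.58 dB
∠G = 1.03° − 17.32° = -16.29°

29.6 dB, -16.3°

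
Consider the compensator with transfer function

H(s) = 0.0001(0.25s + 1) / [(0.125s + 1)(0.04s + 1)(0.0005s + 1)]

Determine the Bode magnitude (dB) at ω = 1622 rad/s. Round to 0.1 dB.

At ω = 1622 rad/s:
zero (1 + j1622·0.25) = 1 + j405.5 → |·| ≈ 405.5, ∠ ≈ 89.86°
pole (1 + j1622·0.125) = 1 + j202.75 → |·| ≈ 202.75, ∠ ≈ 89.72°
pole (1 + j1622·0.04) = 1 + j64.88 → |·| ≈ 64.888, ∠ ≈ 89.12°
pole (1 + j1622·0.0005) = 1 + j0.811 → |·| ≈ 1.2875, ∠ ≈ 39.04°
|H| = 0.0001 · 405.5 / (202.75 · 64.888 · 1.2875) ≈ 2.394e-06
Gain = 20 log₁₀(2.394e-06) ≈ -112.42 dB

-112.4 dB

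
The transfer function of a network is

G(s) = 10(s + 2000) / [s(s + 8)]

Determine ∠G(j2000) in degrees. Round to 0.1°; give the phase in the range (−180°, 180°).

-134.8°

At s = jω = j2000:
zero (s+2000): 2000 + j2000 → |·| = √(2000²+2000²) = √8000000 ≈ 2828.4, ∠ = arctan(2000/2000) ≈ 45.00°
pole (s+8): 8 + j2000 → |·| = √(8²+2000²) = √4000064 ≈ 2000, ∠ = arctan(2000/8) ≈ 89.77°
pole at origin: |s| = 2000, ∠ = 90.00° (in denominator)
∠G = 45.00° − 179.77° = -134.77°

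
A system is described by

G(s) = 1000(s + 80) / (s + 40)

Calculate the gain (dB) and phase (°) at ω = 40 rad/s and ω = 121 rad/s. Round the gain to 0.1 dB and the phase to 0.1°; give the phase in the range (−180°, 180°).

ω = 40: 64.0 dB, -18.4°; ω = 121: 61.1 dB, -15.2°

At s = jω = j40:
zero (s+80): 80 + j40 → |·| = √(80²+40²) = √8000 ≈ 89.443, ∠ = arctan(40/80) ≈ 26.57°
pole (s+40): 40 + j40 → |·| = √(40²+40²) = √3200 ≈ 56.569, ∠ = arctan(40/40) ≈ 45.00°
|G| = 1000 · 89.443 / 56.569 ≈ 1581.1
Gain = 20 log₁₀(1581.1) ≈ 63.98 dB
∠G = 26.57° − 45.00° = -18.43°

At s = jω = j121:
zero (s+80): 80 + j121 → |·| = √(80²+121²) = √21041 ≈ 145.06, ∠ = arctan(121/80) ≈ 56.53°
pole (s+40): 40 + j121 → |·| = √(40²+121²) = √16241 ≈ 127.44, ∠ = arctan(121/40) ≈ 71.71°
|G| = 1000 · 145.06 / 127.44 ≈ 1138.3
Gain = 20 log₁₀(1138.3) ≈ 61.13 dB
∠G = 56.53° − 71.71° = -15.18°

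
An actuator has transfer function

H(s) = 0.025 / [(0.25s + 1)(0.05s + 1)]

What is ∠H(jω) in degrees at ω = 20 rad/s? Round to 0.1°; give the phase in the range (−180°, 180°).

-123.7°

At ω = 20 rad/s:
pole (1 + j20·0.25) = 1 + j5 → |·| ≈ 5.099, ∠ ≈ 78.69°
pole (1 + j20·0.05) = 1 + j1 → |·| ≈ 1.4142, ∠ ≈ 45.00°
∠H = (0°) − (78.69° + 45.00°) = -123.69°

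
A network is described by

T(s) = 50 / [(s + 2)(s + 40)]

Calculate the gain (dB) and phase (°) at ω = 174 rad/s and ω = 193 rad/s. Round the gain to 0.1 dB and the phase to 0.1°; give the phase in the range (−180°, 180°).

At s = jω = j174:
pole (s+2): 2 + j174 → |·| = √(2²+174²) = √30280 ≈ 174.01, ∠ = arctan(174/2) ≈ 89.34°
pole (s+40): 40 + j174 → |·| = √(40²+174²) = √31876 ≈ 178.54, ∠ = arctan(174/40) ≈ 77.05°
|T| = 50 / 31068 ≈ 0.0016094
Gain = 20 log₁₀(0.0016094) ≈ -55.87 dB
∠T = 0.00° − 166.39° = -166.39°

At s = jω = j193:
pole (s+2): 2 + j193 → |·| = √(2²+193²) = √37253 ≈ 193.01, ∠ = arctan(193/2) ≈ 89.41°
pole (s+40): 40 + j193 → |·| = √(40²+193²) = √38849 ≈ 197.1, ∠ = arctan(193/40) ≈ 78.29°
|T| = 50 / 38042 ≈ 0.0013143
Gain = 20 log₁₀(0.0013143) ≈ -57.63 dB
∠T = 0.00° − 167.70° = -167.70°

ω = 174: -55.9 dB, -166.4°; ω = 193: -57.6 dB, -167.7°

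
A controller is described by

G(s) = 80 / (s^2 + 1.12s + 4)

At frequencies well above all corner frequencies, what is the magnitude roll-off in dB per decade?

Each pole contributes −20 dB/decade at high frequency; each zero contributes +20 dB/decade.
Net: 0 zero(s) − 2 pole(s) → -40 dB/decade.

-40 dB/decade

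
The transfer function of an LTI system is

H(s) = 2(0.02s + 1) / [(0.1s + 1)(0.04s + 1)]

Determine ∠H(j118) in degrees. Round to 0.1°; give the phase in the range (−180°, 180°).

-96.2°

At ω = 118 rad/s:
zero (1 + j118·0.02) = 1 + j2.36 → |·| ≈ 2.5631, ∠ ≈ 67.04°
pole (1 + j118·0.1) = 1 + j11.8 → |·| ≈ 11.842, ∠ ≈ 85.16°
pole (1 + j118·0.04) = 1 + j4.72 → |·| ≈ 4.8248, ∠ ≈ 78.04°
∠H = (67.04°) − (85.16° + 78.04°) = -96.16°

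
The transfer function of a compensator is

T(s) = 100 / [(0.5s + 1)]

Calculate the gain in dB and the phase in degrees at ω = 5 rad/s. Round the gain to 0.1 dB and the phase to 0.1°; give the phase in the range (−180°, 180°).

31.4 dB, -68.2°

At ω = 5 rad/s:
pole (1 + j5·0.5) = 1 + j2.5 → |·| ≈ 2.6926, ∠ ≈ 68.20°
|T| = 100 · 1 / (2.6926) ≈ 37.139
Gain = 20 log₁₀(37.139) ≈ 31.40 dB
∠T = (0°) − (68.20°) = -68.20°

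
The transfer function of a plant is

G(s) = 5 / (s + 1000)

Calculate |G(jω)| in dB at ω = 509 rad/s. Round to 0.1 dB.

At s = jω = j509:
pole (s+1000): 1000 + j509 → |·| = √(1000²+509²) = √1259081 ≈ 1122.1, ∠ = arctan(509/1000) ≈ 26.98°
|G| = 5 / 1122.1 ≈ 0.0044559
Gain = 20 log₁₀(0.0044559) ≈ -47.02 dB

-47.0 dB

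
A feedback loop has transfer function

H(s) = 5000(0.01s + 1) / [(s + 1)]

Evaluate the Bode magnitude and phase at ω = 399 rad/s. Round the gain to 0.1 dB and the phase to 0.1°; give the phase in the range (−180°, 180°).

34.2 dB, -13.9°

At ω = 399 rad/s:
zero (1 + j399·0.01) = 1 + j3.99 → |·| ≈ 4.1134, ∠ ≈ 75.93°
pole (1 + j399·1) = 1 + j399 → |·| ≈ 399, ∠ ≈ 89.86°
|H| = 5000 · 4.1134 / (399) ≈ 51.546
Gain = 20 log₁₀(51.546) ≈ 34.24 dB
∠H = (75.93°) − (89.86°) = -13.93°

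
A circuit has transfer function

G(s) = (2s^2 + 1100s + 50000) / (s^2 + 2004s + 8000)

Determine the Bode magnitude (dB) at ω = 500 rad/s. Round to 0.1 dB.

-3.2 dB

Substitute s = j500:
Numerator: 2(j500)^2 + 1100(j500) + 50000 = -450000 + j550000
Denominator: (j500)^2 + 2004(j500) + 8000 = -242000 + j1002000
|N| = √(450000² + 550000²) ≈ 7.1063e+05, ∠N ≈ 129.29°
|D| = √(242000² + 1002000²) ≈ 1.0308e+06, ∠D ≈ 103.58°
|G| = 7.1063e+05 / 1.0308e+06 ≈ 0.6894
Gain = 20 log₁₀(0.6894) ≈ -3.23 dB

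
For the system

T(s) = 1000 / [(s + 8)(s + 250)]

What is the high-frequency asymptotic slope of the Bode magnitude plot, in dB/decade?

Each pole contributes −20 dB/decade at high frequency; each zero contributes +20 dB/decade.
Net: 0 zero(s) − 2 pole(s) → -40 dB/decade.

-40 dB/decade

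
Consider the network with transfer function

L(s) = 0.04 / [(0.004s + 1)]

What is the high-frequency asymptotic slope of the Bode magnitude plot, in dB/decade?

Each pole contributes −20 dB/decade at high frequency; each zero contributes +20 dB/decade.
Net: 0 zero(s) − 1 pole(s) → -20 dB/decade.

-20 dB/decade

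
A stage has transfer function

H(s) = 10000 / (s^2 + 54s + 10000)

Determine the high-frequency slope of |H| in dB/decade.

-40 dB/decade

Each pole contributes −20 dB/decade at high frequency; each zero contributes +20 dB/decade.
Net: 0 zero(s) − 2 pole(s) → -40 dB/decade.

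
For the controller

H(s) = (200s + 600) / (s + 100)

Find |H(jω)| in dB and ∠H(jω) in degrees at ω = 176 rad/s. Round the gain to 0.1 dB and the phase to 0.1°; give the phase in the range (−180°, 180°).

Substitute s = j176:
Numerator: 200(j176) + 600 = 600 + j35200
Denominator: (j176) + 100 = 100 + j176
|N| = √(600² + 35200²) ≈ 35205, ∠N ≈ 89.02°
|D| = √(100² + 176²) ≈ 202.43, ∠D ≈ 60.40°
|H| = 35205 / 202.43 ≈ 173.91
Gain = 20 log₁₀(173.91) ≈ 44.81 dB
∠H = 89.02° − 60.40° = 28.62°

44.8 dB, 28.6°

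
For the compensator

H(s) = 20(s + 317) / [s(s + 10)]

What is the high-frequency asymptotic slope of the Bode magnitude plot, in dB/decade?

-20 dB/decade

Each pole contributes −20 dB/decade at high frequency; each zero contributes +20 dB/decade.
Net: 1 zero(s) − 2 pole(s) → -20 dB/decade.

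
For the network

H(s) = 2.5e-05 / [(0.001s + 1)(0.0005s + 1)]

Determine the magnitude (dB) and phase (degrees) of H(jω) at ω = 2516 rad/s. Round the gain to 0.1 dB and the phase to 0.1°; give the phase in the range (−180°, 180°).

At ω = 2516 rad/s:
pole (1 + j2516·0.001) = 1 + j2.516 → |·| ≈ 2.7074, ∠ ≈ 68.32°
pole (1 + j2516·0.0005) = 1 + j1.258 → |·| ≈ 1.607, ∠ ≈ 51.52°
|H| = 2.5e-05 · 1 / (2.7074 · 1.607) ≈ 5.7461e-06
Gain = 20 log₁₀(5.7461e-06) ≈ -104.81 dB
∠H = (0°) − (68.32° + 51.52°) = -119.84°

-104.8 dB, -119.8°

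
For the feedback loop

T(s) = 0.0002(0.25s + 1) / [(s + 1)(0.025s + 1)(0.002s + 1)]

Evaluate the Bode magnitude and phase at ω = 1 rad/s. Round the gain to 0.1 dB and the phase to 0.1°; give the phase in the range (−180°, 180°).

At ω = 1 rad/s:
zero (1 + j1·0.25) = 1 + j0.25 → |·| ≈ 1.0308, ∠ ≈ 14.04°
pole (1 + j1·1) = 1 + j1 → |·| ≈ 1.4142, ∠ ≈ 45.00°
pole (1 + j1·0.025) = 1 + j0.025 → |·| ≈ 1.0003, ∠ ≈ 1.43°
pole (1 + j1·0.002) = 1 + j0.002 → |·| ≈ 1, ∠ ≈ 0.11°
|T| = 0.0002 · 1.0308 / (1.4142 · 1.0003 · 1) ≈ 0.00014573
Gain = 20 log₁₀(0.00014573) ≈ -76.73 dB
∠T = (14.04°) − (45.00° + 1.43° + 0.11°) = -32.50°

-76.7 dB, -32.5°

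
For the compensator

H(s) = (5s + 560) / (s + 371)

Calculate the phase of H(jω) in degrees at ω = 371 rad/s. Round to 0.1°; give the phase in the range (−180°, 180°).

28.2°

Substitute s = j371:
Numerator: 5(j371) + 560 = 560 + j1855
Denominator: (j371) + 371 = 371 + j371
|N| = √(560² + 1855²) ≈ 1937.7, ∠N ≈ 73.20°
|D| = √(371² + 371²) ≈ 524.67, ∠D ≈ 45.00°
∠H = 73.20° − 45.00° = 28.20°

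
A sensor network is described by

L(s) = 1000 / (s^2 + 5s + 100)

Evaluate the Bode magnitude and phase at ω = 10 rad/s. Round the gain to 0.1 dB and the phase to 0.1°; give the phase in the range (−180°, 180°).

At s = jω = j10:
quadratic: (j10)² + 5·j10 + 100 = 0 + j50 → |·| ≈ 50, ∠ ≈ 90.00°
|L| = 1000 / 50 ≈ 20
Gain = 20 log₁₀(20) ≈ 26.02 dB
∠L = 0.00° − 90.00° = -90.00°

26.0 dB, -90.0°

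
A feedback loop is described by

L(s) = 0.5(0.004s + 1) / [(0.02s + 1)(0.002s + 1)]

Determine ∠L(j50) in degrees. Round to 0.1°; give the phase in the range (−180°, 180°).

-39.4°

At ω = 50 rad/s:
zero (1 + j50·0.004) = 1 + j0.2 → |·| ≈ 1.0198, ∠ ≈ 11.31°
pole (1 + j50·0.02) = 1 + j1 → |·| ≈ 1.4142, ∠ ≈ 45.00°
pole (1 + j50·0.002) = 1 + j0.1 → |·| ≈ 1.005, ∠ ≈ 5.71°
∠L = (11.31°) − (45.00° + 5.71°) = -39.40°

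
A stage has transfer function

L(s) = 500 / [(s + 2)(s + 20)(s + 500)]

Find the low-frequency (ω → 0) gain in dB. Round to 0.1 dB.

-32.0 dB

L(0) = 500 / (2·20·500) = 0.025
20 log₁₀(0.025) ≈ -32.04 dB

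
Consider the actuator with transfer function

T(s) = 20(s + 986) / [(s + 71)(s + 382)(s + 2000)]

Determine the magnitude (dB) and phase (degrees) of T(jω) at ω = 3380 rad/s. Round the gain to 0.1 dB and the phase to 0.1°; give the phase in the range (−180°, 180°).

At s = jω = j3380:
zero (s+986): 986 + j3380 → |·| = √(986²+3380²) = √12396596 ≈ 3520.9, ∠ = arctan(3380/986) ≈ 73.74°
pole (s+71): 71 + j3380 → |·| = √(71²+3380²) = √11429441 ≈ 3380.7, ∠ = arctan(3380/71) ≈ 88.80°
pole (s+382): 382 + j3380 → |·| = √(382²+3380²) = √11570324 ≈ 3401.5, ∠ = arctan(3380/382) ≈ 83.55°
pole (s+2000): 2000 + j3380 → |·| = √(2000²+3380²) = √15424400 ≈ 3927.4, ∠ = arctan(3380/2000) ≈ 59.39°
|T| = 20 · 3520.9 / 4.5163e+10 ≈ 1.5592e-06
Gain = 20 log₁₀(1.5592e-06) ≈ -116.14 dB
∠T = 73.74° − 231.74° = -158.00°

-116.1 dB, -158.0°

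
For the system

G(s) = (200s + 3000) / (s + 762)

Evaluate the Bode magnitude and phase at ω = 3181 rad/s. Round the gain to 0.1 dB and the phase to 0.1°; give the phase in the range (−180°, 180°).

Substitute s = j3181:
Numerator: 200(j3181) + 3000 = 3000 + j636200
Denominator: (j3181) + 762 = 762 + j3181
|N| = √(3000² + 636200²) ≈ 6.3621e+05, ∠N ≈ 89.73°
|D| = √(762² + 3181²) ≈ 3271, ∠D ≈ 76.53°
|G| = 6.3621e+05 / 3271 ≈ 194.5
Gain = 20 log₁₀(194.5) ≈ 45.78 dB
∠G = 89.73° − 76.53° = 13.20°

45.8 dB, 13.2°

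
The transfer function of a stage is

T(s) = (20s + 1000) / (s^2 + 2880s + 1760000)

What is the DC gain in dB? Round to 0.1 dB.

T(0) = 1000 / 1760000 ≈ 0.00056818
20 log₁₀(0.00056818) ≈ -64.91 dB

-64.9 dB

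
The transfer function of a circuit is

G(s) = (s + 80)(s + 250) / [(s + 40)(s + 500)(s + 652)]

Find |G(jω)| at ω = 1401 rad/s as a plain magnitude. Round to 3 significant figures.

0.000620

At s = jω = j1401:
zero (s+80): 80 + j1401 → |·| = √(80²+1401²) = √1969201 ≈ 1403.3, ∠ = arctan(1401/80) ≈ 86.73°
zero (s+250): 250 + j1401 → |·| = √(250²+1401²) = √2025301 ≈ 1423.1, ∠ = arctan(1401/250) ≈ 79.88°
pole (s+40): 40 + j1401 → |·| = √(40²+1401²) = √1964401 ≈ 1401.6, ∠ = arctan(1401/40) ≈ 88.36°
pole (s+500): 500 + j1401 → |·| = √(500²+1401²) = √2212801 ≈ 1487.5, ∠ = arctan(1401/500) ≈ 70.36°
pole (s+652): 652 + j1401 → |·| = √(652²+1401²) = √2387905 ≈ 1545.3, ∠ = arctan(1401/652) ≈ 65.04°
|G| = 1 · 1.997e+06 / 3.2218e+09 ≈ 0.00061984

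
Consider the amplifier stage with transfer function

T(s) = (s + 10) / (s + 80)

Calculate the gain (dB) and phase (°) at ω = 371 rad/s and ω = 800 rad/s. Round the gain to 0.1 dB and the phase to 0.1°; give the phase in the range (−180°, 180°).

ω = 371: -0.2 dB, 10.6°; ω = 800: -0.0 dB, 5.0°

Substitute s = j371:
Numerator: (j371) + 10 = 10 + j371
Denominator: (j371) + 80 = 80 + j371
|N| = √(10² + 371²) ≈ 371.13, ∠N ≈ 88.46°
|D| = √(80² + 371²) ≈ 379.53, ∠D ≈ 77.83°
|T| = 371.13 / 379.53 ≈ 0.97787
Gain = 20 log₁₀(0.97787) ≈ -0.19 dB
∠T = 88.46° − 77.83° = 10.63°

Substitute s = j800:
Numerator: (j800) + 10 = 10 + j800
Denominator: (j800) + 80 = 80 + j800
|N| = √(10² + 800²) ≈ 800.06, ∠N ≈ 89.28°
|D| = √(80² + 800²) ≈ 803.99, ∠D ≈ 84.29°
|T| = 800.06 / 803.99 ≈ 0.99511
Gain = 20 log₁₀(0.99511) ≈ -0.04 dB
∠T = 89.28° − 84.29° = 4.99°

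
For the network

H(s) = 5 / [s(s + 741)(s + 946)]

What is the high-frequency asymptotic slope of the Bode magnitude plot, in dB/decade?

-60 dB/decade

Each pole contributes −20 dB/decade at high frequency; each zero contributes +20 dB/decade.
Net: 0 zero(s) − 3 pole(s) → -60 dB/decade.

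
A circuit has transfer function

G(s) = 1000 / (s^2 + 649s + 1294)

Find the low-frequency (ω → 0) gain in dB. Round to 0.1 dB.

-2.2 dB

G(0) = 1000 / 1294 ≈ 0.7728
20 log₁₀(0.7728) ≈ -2.24 dB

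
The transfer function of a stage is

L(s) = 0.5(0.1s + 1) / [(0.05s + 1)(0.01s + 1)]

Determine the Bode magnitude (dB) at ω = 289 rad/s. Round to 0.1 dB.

At ω = 289 rad/s:
zero (1 + j289·0.1) = 1 + j28.9 → |·| ≈ 28.917, ∠ ≈ 88.02°
pole (1 + j289·0.05) = 1 + j14.45 → |·| ≈ 14.485, ∠ ≈ 86.04°
pole (1 + j289·0.01) = 1 + j2.89 → |·| ≈ 3.0581, ∠ ≈ 70.91°
|L| = 0.5 · 28.917 / (14.485 · 3.0581) ≈ 0.3264
Gain = 20 log₁₀(0.3264) ≈ -9.72 dB

-9.7 dB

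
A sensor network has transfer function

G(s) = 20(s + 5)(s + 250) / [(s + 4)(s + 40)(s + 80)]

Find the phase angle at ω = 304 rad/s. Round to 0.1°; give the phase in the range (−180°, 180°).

-107.4°

At s = jω = j304:
zero (s+5): 5 + j304 → |·| = √(5²+304²) = √92441 ≈ 304.04, ∠ = arctan(304/5) ≈ 89.06°
zero (s+250): 250 + j304 → |·| = √(250²+304²) = √154916 ≈ 393.59, ∠ = arctan(304/250) ≈ 50.57°
pole (s+4): 4 + j304 → |·| = √(4²+304²) = √92432 ≈ 304.03, ∠ = arctan(304/4) ≈ 89.25°
pole (s+40): 40 + j304 → |·| = √(40²+304²) = √94016 ≈ 306.62, ∠ = arctan(304/40) ≈ 82.50°
pole (s+80): 80 + j304 → |·| = √(80²+304²) = √98816 ≈ 314.35, ∠ = arctan(304/80) ≈ 75.26°
∠G = 139.63° − 247.01° = -107.38°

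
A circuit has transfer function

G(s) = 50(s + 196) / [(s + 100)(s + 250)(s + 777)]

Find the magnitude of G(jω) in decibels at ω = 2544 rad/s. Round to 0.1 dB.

-102.7 dB

At s = jω = j2544:
zero (s+196): 196 + j2544 → |·| = √(196²+2544²) = √6510352 ≈ 2551.5, ∠ = arctan(2544/196) ≈ 85.59°
pole (s+100): 100 + j2544 → |·| = √(100²+2544²) = √6481936 ≈ 2546, ∠ = arctan(2544/100) ≈ 87.75°
pole (s+250): 250 + j2544 → |·| = √(250²+2544²) = √6534436 ≈ 2556.3, ∠ = arctan(2544/250) ≈ 84.39°
pole (s+777): 777 + j2544 → |·| = √(777²+2544²) = √7075665 ≈ 2660, ∠ = arctan(2544/777) ≈ 73.02°
|G| = 50 · 2551.5 / 1.7312e+10 ≈ 7.3692e-06
Gain = 20 log₁₀(7.3692e-06) ≈ -102.65 dB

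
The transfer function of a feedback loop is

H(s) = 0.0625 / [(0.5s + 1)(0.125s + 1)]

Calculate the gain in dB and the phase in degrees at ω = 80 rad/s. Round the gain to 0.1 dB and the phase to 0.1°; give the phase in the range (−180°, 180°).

-76.2 dB, -172.9°

At ω = 80 rad/s:
pole (1 + j80·0.5) = 1 + j40 → |·| ≈ 40.012, ∠ ≈ 88.57°
pole (1 + j80·0.125) = 1 + j10 → |·| ≈ 10.05, ∠ ≈ 84.29°
|H| = 0.0625 · 1 / (40.012 · 10.05) ≈ 0.00015543
Gain = 20 log₁₀(0.00015543) ≈ -76.17 dB
∠H = (0°) − (88.57° + 84.29°) = -172.86°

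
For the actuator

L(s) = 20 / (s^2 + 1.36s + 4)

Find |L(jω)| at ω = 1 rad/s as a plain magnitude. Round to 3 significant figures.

6.07

At s = jω = j1:
quadratic: (j1)² + 1.36·j1 + 4 = 3 + j1.36 → |·| ≈ 3.2939, ∠ ≈ 24.39°
|L| = 20 / 3.2939 ≈ 6.0718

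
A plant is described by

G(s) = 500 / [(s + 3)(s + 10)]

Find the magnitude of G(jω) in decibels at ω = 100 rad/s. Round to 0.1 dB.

-26.1 dB

At s = jω = j100:
pole (s+3): 3 + j100 → |·| = √(3²+100²) = √10009 ≈ 100.04, ∠ = arctan(100/3) ≈ 88.28°
pole (s+10): 10 + j100 → |·| = √(10²+100²) = √10100 ≈ 100.5, ∠ = arctan(100/10) ≈ 84.29°
|G| = 500 / 10054 ≈ 0.049731
Gain = 20 log₁₀(0.049731) ≈ -26.07 dB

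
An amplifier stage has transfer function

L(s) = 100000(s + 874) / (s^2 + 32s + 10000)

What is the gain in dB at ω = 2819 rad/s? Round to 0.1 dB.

At s = jω = j2819:
zero (s+874): 874 + j2819 → |·| = √(874²+2819²) = √8710637 ≈ 2951.4, ∠ = arctan(2819/874) ≈ 72.77°
quadratic: (j2819)² + 32·j2819 + 10000 = -7936761 + j90208 → |·| ≈ 7.9373e+06, ∠ ≈ 179.35°
|L| = 100000 · 2951.4 / 7.9373e+06 ≈ 37.184
Gain = 20 log₁₀(37.184) ≈ 31.41 dB

31.4 dB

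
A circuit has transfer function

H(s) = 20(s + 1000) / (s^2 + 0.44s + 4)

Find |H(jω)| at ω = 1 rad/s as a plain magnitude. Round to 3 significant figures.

6.60e+03

At s = jω = j1:
zero (s+1000): 1000 + j1 → |·| = √(1000²+1²) = √1000001 ≈ 1000, ∠ = arctan(1/1000) ≈ 0.06°
quadratic: (j1)² + 0.44·j1 + 4 = 3 + j0.44 → |·| ≈ 3.0321, ∠ ≈ 8.34°
|H| = 20 · 1000 / 3.0321 ≈ 6596.1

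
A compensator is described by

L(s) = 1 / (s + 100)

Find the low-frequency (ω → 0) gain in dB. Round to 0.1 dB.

-40.0 dB

L(0) = 1 / (100) = 0.01
20 log₁₀(0.01) ≈ -40.00 dB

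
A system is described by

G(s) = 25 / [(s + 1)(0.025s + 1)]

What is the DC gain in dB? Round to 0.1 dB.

G(0) = 25 · 1 / 1 = 25
20 log₁₀(25) ≈ 27.96 dB

28.0 dB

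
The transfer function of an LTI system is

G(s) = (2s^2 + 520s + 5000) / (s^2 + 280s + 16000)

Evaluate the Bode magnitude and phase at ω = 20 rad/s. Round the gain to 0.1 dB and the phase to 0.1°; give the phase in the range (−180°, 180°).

-3.4 dB, 48.3°

Substitute s = j20:
Numerator: 2(j20)^2 + 520(j20) + 5000 = 4200 + j10400
Denominator: (j20)^2 + 280(j20) + 16000 = 15600 + j5600
|N| = √(4200² + 10400²) ≈ 11216, ∠N ≈ 68.01°
|D| = √(15600² + 5600²) ≈ 16575, ∠D ≈ 19.75°
|G| = 11216 / 16575 ≈ 0.67668
Gain = 20 log₁₀(0.67668) ≈ -3.39 dB
∠G = 68.01° − 19.75° = 48.26°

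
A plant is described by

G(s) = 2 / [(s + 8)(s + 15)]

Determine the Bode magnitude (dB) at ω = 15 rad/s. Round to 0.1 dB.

-45.1 dB

At s = jω = j15:
pole (s+8): 8 + j15 → |·| = √(8²+15²) = √289 ≈ 17, ∠ = arctan(15/8) ≈ 61.93°
pole (s+15): 15 + j15 → |·| = √(15²+15²) = √450 ≈ 21.213, ∠ = arctan(15/15) ≈ 45.00°
|G| = 2 / 360.62 ≈ 0.005546
Gain = 20 log₁₀(0.005546) ≈ -45.12 dB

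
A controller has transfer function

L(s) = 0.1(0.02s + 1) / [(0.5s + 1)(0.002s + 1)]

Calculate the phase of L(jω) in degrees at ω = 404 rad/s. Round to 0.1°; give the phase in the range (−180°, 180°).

-45.7°

At ω = 404 rad/s:
zero (1 + j404·0.02) = 1 + j8.08 → |·| ≈ 8.1416, ∠ ≈ 82.94°
pole (1 + j404·0.5) = 1 + j202 → |·| ≈ 202, ∠ ≈ 89.72°
pole (1 + j404·0.002) = 1 + j0.808 → |·| ≈ 1.2856, ∠ ≈ 38.94°
∠L = (82.94°) − (89.72° + 38.94°) = -45.72°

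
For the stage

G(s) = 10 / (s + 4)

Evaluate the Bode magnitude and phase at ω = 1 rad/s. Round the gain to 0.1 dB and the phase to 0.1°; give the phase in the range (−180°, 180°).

7.7 dB, -14.0°

At s = jω = j1:
pole (s+4): 4 + j1 → |·| = √(4²+1²) = √17 ≈ 4.1231, ∠ = arctan(1/4) ≈ 14.04°
|G| = 10 / 4.1231 ≈ 2.4254
Gain = 20 log₁₀(2.4254) ≈ 7.70 dB
∠G = 0.00° − 14.04° = -14.04°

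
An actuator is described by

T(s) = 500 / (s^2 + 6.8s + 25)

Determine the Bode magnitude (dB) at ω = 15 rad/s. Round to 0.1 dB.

At s = jω = j15:
quadratic: (j15)² + 6.8·j15 + 25 = -200 + j102 → |·| ≈ 224.51, ∠ ≈ 152.98°
|T| = 500 / 224.51 ≈ 2.2271
Gain = 20 log₁₀(2.2271) ≈ 6.95 dB

7.0 dB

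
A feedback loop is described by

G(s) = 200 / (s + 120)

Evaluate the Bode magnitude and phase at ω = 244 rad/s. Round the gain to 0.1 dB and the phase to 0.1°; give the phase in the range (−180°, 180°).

At s = jω = j244:
pole (s+120): 120 + j244 → |·| = √(120²+244²) = √73936 ≈ 271.91, ∠ = arctan(244/120) ≈ 63.81°
|G| = 200 / 271.91 ≈ 0.73554
Gain = 20 log₁₀(0.73554) ≈ -2.67 dB
∠G = 0.00° − 63.81° = -63.81°

-2.7 dB, -63.8°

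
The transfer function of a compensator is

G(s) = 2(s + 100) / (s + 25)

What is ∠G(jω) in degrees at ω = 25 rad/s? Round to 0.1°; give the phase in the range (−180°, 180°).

At s = jω = j25:
zero (s+100): 100 + j25 → |·| = √(100²+25²) = √10625 ≈ 103.08, ∠ = arctan(25/100) ≈ 14.04°
pole (s+25): 25 + j25 → |·| = √(25²+25²) = √1250 ≈ 35.355, ∠ = arctan(25/25) ≈ 45.00°
∠G = 14.04° − 45.00° = -30.96°

-31.0°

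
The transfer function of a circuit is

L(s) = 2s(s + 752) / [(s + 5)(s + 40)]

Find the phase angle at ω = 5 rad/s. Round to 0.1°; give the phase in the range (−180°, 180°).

At s = jω = j5:
zero (s+752): 752 + j5 → |·| = √(752²+5²) = √565529 ≈ 752.02, ∠ = arctan(5/752) ≈ 0.38°
zero at origin: s = j5 → |·| = 5, ∠ = 90.00°
pole (s+5): 5 + j5 → |·| = √(5²+5²) = √50 ≈ 7.0711, ∠ = arctan(5/5) ≈ 45.00°
pole (s+40): 40 + j5 → |·| = √(40²+5²) = √1625 ≈ 40.311, ∠ = arctan(5/40) ≈ 7.13°
∠L = 90.38° − 52.13° = 38.25°

38.3°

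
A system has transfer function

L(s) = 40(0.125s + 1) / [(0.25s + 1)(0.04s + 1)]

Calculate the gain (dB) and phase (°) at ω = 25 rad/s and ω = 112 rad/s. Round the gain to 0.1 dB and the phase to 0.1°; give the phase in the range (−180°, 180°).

ω = 25: 23.3 dB, -53.7°; ω = 112: 12.8 dB, -79.5°

At ω = 25 rad/s:
zero (1 + j25·0.125) = 1 + j3.125 → |·| ≈ 3.2811, ∠ ≈ 72.26°
pole (1 + j25·0.25) = 1 + j6.25 → |·| ≈ 6.3295, ∠ ≈ 80.91°
pole (1 + j25·0.04) = 1 + j1 → |·| ≈ 1.4142, ∠ ≈ 45.00°
|L| = 40 · 3.2811 / (6.3295 · 1.4142) ≈ 14.662
Gain = 20 log₁₀(14.662) ≈ 23.32 dB
∠L = (72.26°) − (80.91° + 45.00°) = -53.65°

At ω = 112 rad/s:
zero (1 + j112·0.125) = 1 + j14 → |·| ≈ 14.036, ∠ ≈ 85.91°
pole (1 + j112·0.25) = 1 + j28 → |·| ≈ 28.018, ∠ ≈ 87.95°
pole (1 + j112·0.04) = 1 + j4.48 → |·| ≈ 4.5903, ∠ ≈ 77.42°
|L| = 40 · 14.036 / (28.018 · 4.5903) ≈ 4.3654
Gain = 20 log₁₀(4.3654) ≈ 12.80 dB
∠L = (85.91°) − (87.95° + 77.42°) = -79.46°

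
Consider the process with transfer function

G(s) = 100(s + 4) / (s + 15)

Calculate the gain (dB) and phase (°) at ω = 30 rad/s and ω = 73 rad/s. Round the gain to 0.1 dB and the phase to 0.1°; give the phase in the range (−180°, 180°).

ω = 30: 39.1 dB, 19.0°; ω = 73: 39.8 dB, 8.5°

At s = jω = j30:
zero (s+4): 4 + j30 → |·| = √(4²+30²) = √916 ≈ 30.265, ∠ = arctan(30/4) ≈ 82.41°
pole (s+15): 15 + j30 → |·| = √(15²+30²) = √1125 ≈ 33.541, ∠ = arctan(30/15) ≈ 63.43°
|G| = 100 · 30.265 / 33.541 ≈ 90.233
Gain = 20 log₁₀(90.233) ≈ 39.11 dB
∠G = 82.41° − 63.43° = 18.98°

At s = jω = j73:
zero (s+4): 4 + j73 → |·| = √(4²+73²) = √5345 ≈ 73.11, ∠ = arctan(73/4) ≈ 86.86°
pole (s+15): 15 + j73 → |·| = √(15²+73²) = √5554 ≈ 74.525, ∠ = arctan(73/15) ≈ 78.39°
|G| = 100 · 73.11 / 74.525 ≈ 98.101
Gain = 20 log₁₀(98.101) ≈ 39.83 dB
∠G = 86.86° − 78.39° = 8.47°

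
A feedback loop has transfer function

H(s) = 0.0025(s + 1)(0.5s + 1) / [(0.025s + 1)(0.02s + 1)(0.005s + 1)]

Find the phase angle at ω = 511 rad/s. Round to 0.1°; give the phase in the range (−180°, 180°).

-58.9°

At ω = 511 rad/s:
zero (1 + j511·1) = 1 + j511 → |·| ≈ 511, ∠ ≈ 89.89°
zero (1 + j511·0.5) = 1 + j255.5 → |·| ≈ 255.5, ∠ ≈ 89.78°
pole (1 + j511·0.025) = 1 + j12.775 → |·| ≈ 12.814, ∠ ≈ 85.52°
pole (1 + j511·0.02) = 1 + j10.22 → |·| ≈ 10.269, ∠ ≈ 84.41°
pole (1 + j511·0.005) = 1 + j2.555 → |·| ≈ 2.7437, ∠ ≈ 68.63°
∠H = (89.89° + 89.78°) − (85.52° + 84.41° + 68.63°) = -58.89°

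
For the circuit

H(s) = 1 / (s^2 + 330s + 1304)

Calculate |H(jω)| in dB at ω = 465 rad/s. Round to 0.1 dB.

-108.4 dB

Substitute s = j465:
Numerator: 1 = 1 + j0
Denominator: (j465)^2 + 330(j465) + 1304 = -214921 + j153450
|N| = √(1² + 0²) ≈ 1, ∠N ≈ 0.00°
|D| = √(214921² + 153450²) ≈ 2.6408e+05, ∠D ≈ 144.47°
|H| = 1 / 2.6408e+05 ≈ 3.7867e-06
Gain = 20 log₁₀(3.7867e-06) ≈ -108.43 dB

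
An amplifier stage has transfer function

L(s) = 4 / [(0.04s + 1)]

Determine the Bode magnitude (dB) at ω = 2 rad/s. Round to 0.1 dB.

At ω = 2 rad/s:
pole (1 + j2·0.04) = 1 + j0.08 → |·| ≈ 1.0032, ∠ ≈ 4.57°
|L| = 4 · 1 / (1.0032) ≈ 3.9872
Gain = 20 log₁₀(3.9872) ≈ 12.01 dB

12.0 dB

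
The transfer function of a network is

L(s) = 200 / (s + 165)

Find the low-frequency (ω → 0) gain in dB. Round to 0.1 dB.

L(0) = 200 / (165) ≈ 1.2121
20 log₁₀(1.2121) ≈ 1.67 dB

1.7 dB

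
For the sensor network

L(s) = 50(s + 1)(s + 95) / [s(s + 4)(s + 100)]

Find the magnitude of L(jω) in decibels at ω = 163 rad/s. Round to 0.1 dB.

-10.4 dB

At s = jω = j163:
zero (s+1): 1 + j163 → |·| = √(1²+163²) = √26570 ≈ 163, ∠ = arctan(163/1) ≈ 89.65°
zero (s+95): 95 + j163 → |·| = √(95²+163²) = √35594 ≈ 188.66, ∠ = arctan(163/95) ≈ 59.77°
pole (s+4): 4 + j163 → |·| = √(4²+163²) = √26585 ≈ 163.05, ∠ = arctan(163/4) ≈ 88.59°
pole (s+100): 100 + j163 → |·| = √(100²+163²) = √36569 ≈ 191.23, ∠ = arctan(163/100) ≈ 58.47°
pole at origin: |s| = 163, ∠ = 90.00° (in denominator)
|L| = 50 · 30752 / 5.0823e+06 ≈ 0.30254
Gain = 20 log₁₀(0.30254) ≈ -10.38 dB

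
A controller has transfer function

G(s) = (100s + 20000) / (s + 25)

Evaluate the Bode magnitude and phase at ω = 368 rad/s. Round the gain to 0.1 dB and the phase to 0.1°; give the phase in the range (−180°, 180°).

Substitute s = j368:
Numerator: 100(j368) + 20000 = 20000 + j36800
Denominator: (j368) + 25 = 25 + j368
|N| = √(20000² + 36800²) ≈ 41884, ∠N ≈ 61.48°
|D| = √(25² + 368²) ≈ 368.85, ∠D ≈ 86.11°
|G| = 41884 / 368.85 ≈ 113.55
Gain = 20 log₁₀(113.55) ≈ 41.10 dB
∠G = 61.48° − 86.11° = -24.63°

41.1 dB, -24.6°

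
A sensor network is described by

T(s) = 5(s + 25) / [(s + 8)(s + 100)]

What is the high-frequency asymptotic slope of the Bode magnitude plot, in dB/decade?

-20 dB/decade

Each pole contributes −20 dB/decade at high frequency; each zero contributes +20 dB/decade.
Net: 1 zero(s) − 2 pole(s) → -20 dB/decade.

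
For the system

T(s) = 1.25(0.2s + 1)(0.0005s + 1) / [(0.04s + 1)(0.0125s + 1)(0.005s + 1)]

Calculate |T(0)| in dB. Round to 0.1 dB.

T(0) = 1.25 · 1 / 1 = 1.25
20 log₁₀(1.25) ≈ 1.94 dB

1.9 dB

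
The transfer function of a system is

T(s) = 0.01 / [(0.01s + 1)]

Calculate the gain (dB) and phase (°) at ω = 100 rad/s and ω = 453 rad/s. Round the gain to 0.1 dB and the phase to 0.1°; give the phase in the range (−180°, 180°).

At ω = 100 rad/s:
pole (1 + j100·0.01) = 1 + j1 → |·| ≈ 1.4142, ∠ ≈ 45.00°
|T| = 0.01 · 1 / (1.4142) ≈ 0.0070711
Gain = 20 log₁₀(0.0070711) ≈ -43.01 dB
∠T = (0°) − (45.00°) = -45.00°

At ω = 453 rad/s:
pole (1 + j453·0.01) = 1 + j4.53 → |·| ≈ 4.6391, ∠ ≈ 77.55°
|T| = 0.01 · 1 / (4.6391) ≈ 0.0021556
Gain = 20 log₁₀(0.0021556) ≈ -53.33 dB
∠T = (0°) − (77.55°) = -77.55°

ω = 100: -43.0 dB, -45.0°; ω = 453: -53.3 dB, -77.6°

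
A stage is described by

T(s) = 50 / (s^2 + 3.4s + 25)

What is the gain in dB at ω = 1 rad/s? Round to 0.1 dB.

6.3 dB

At s = jω = j1:
quadratic: (j1)² + 3.4·j1 + 25 = 24 + j3.4 → |·| ≈ 24.24, ∠ ≈ 8.06°
|T| = 50 / 24.24 ≈ 2.0627
Gain = 20 log₁₀(2.0627) ≈ 6.29 dB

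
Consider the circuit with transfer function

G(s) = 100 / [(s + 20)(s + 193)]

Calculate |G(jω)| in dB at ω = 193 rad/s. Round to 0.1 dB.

At s = jω = j193:
pole (s+20): 20 + j193 → |·| = √(20²+193²) = √37649 ≈ 194.03, ∠ = arctan(193/20) ≈ 84.08°
pole (s+193): 193 + j193 → |·| = √(193²+193²) = √74498 ≈ 272.94, ∠ = arctan(193/193) ≈ 45.00°
|G| = 100 / 52959 ≈ 0.0018883
Gain = 20 log₁₀(0.0018883) ≈ -54.48 dB

-54.5 dB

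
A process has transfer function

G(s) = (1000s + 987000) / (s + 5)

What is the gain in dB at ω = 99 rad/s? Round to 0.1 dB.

Substitute s = j99:
Numerator: 1000(j99) + 987000 = 987000 + j99000
Denominator: (j99) + 5 = 5 + j99
|N| = √(987000² + 99000²) ≈ 9.9195e+05, ∠N ≈ 5.73°
|D| = √(5² + 99²) ≈ 99.126, ∠D ≈ 87.11°
|G| = 9.9195e+05 / 99.126 ≈ 10007
Gain = 20 log₁₀(10007) ≈ 80.01 dB

80.0 dB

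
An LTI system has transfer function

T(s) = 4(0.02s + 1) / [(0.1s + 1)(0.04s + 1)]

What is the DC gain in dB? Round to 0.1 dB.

12.0 dB

T(0) = 4 · 1 / 1 = 4
20 log₁₀(4) ≈ 12.04 dB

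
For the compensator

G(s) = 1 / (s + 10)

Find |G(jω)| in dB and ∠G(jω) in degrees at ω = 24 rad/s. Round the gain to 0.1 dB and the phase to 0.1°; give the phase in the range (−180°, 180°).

-28.3 dB, -67.4°

At s = jω = j24:
pole (s+10): 10 + j24 → |·| = √(10²+24²) = √676 ≈ 26, ∠ = arctan(24/10) ≈ 67.38°
|G| = 1 / 26 ≈ 0.038462
Gain = 20 log₁₀(0.038462) ≈ -28.30 dB
∠G = 0.00° − 67.38° = -67.38°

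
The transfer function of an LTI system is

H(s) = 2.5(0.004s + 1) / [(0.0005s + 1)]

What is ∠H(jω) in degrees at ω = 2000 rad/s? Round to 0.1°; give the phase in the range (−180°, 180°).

37.9°

At ω = 2000 rad/s:
zero (1 + j2000·0.004) = 1 + j8 → |·| ≈ 8.0623, ∠ ≈ 82.87°
pole (1 + j2000·0.0005) = 1 + j1 → |·| ≈ 1.4142, ∠ ≈ 45.00°
∠H = (82.87°) − (45.00°) = 37.87°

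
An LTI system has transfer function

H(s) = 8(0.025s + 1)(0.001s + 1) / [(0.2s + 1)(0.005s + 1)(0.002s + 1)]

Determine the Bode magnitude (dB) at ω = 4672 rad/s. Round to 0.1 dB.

-33.3 dB

At ω = 4672 rad/s:
zero (1 + j4672·0.025) = 1 + j116.8 → |·| ≈ 116.8, ∠ ≈ 89.51°
zero (1 + j4672·0.001) = 1 + j4.672 → |·| ≈ 4.7778, ∠ ≈ 77.92°
pole (1 + j4672·0.2) = 1 + j934.4 → |·| ≈ 934.4, ∠ ≈ 89.94°
pole (1 + j4672·0.005) = 1 + j23.36 → |·| ≈ 23.381, ∠ ≈ 87.55°
pole (1 + j4672·0.002) = 1 + j9.344 → |·| ≈ 9.3974, ∠ ≈ 83.89°
|H| = 8 · 116.8 · 4.7778 / (934.4 · 23.381 · 9.3974) ≈ 0.021745
Gain = 20 log₁₀(0.021745) ≈ -33.25 dB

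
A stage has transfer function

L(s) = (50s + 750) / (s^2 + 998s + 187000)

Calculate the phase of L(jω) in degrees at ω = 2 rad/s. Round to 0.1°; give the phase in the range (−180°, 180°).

Substitute s = j2:
Numerator: 50(j2) + 750 = 750 + j100
Denominator: (j2)^2 + 998(j2) + 187000 = 186996 + j1996
|N| = √(750² + 100²) ≈ 756.64, ∠N ≈ 7.59°
|D| = √(186996² + 1996²) ≈ 1.8701e+05, ∠D ≈ 0.61°
∠L = 7.59° − 0.61° = 6.98°

7.0°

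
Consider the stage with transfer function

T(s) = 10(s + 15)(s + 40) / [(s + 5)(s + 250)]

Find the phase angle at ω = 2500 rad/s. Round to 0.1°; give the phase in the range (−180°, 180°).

At s = jω = j2500:
zero (s+15): 15 + j2500 → |·| = √(15²+2500²) = √6250225 ≈ 2500, ∠ = arctan(2500/15) ≈ 89.66°
zero (s+40): 40 + j2500 → |·| = √(40²+2500²) = √6251600 ≈ 2500.3, ∠ = arctan(2500/40) ≈ 89.08°
pole (s+5): 5 + j2500 → |·| = √(5²+2500²) = √6250025 ≈ 2500, ∠ = arctan(2500/5) ≈ 89.89°
pole (s+250): 250 + j2500 → |·| = √(250²+2500²) = √6312500 ≈ 2512.5, ∠ = arctan(2500/250) ≈ 84.29°
∠T = 178.74° − 174.18° = 4.56°

4.6°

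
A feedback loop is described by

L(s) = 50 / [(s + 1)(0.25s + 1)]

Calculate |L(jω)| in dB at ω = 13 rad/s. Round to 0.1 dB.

1.0 dB

At ω = 13 rad/s:
pole (1 + j13·1) = 1 + j13 → |·| ≈ 13.038, ∠ ≈ 85.60°
pole (1 + j13·0.25) = 1 + j3.25 → |·| ≈ 3.4004, ∠ ≈ 72.90°
|L| = 50 · 1 / (13.038 · 3.4004) ≈ 1.1278
Gain = 20 log₁₀(1.1278) ≈ 1.04 dB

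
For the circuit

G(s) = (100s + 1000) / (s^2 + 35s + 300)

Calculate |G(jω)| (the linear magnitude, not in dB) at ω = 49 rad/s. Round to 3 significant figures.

Substitute s = j49:
Numerator: 100(j49) + 1000 = 1000 + j4900
Denominator: (j49)^2 + 35(j49) + 300 = -2101 + j1715
|N| = √(1000² + 4900²) ≈ 5001, ∠N ≈ 78.47°
|D| = √(2101² + 1715²) ≈ 2712.1, ∠D ≈ 140.78°
|G| = 5001 / 2712.1 ≈ 1.844

1.84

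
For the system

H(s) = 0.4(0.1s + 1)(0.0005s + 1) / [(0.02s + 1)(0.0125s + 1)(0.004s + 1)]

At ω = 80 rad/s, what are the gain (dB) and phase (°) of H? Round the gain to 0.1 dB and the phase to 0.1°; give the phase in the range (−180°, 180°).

1.2 dB, -35.6°

At ω = 80 rad/s:
zero (1 + j80·0.1) = 1 + j8 → |·| ≈ 8.0623, ∠ ≈ 82.87°
zero (1 + j80·0.0005) = 1 + j0.04 → |·| ≈ 1.0008, ∠ ≈ 2.29°
pole (1 + j80·0.02) = 1 + j1.6 → |·| ≈ 1.8868, ∠ ≈ 57.99°
pole (1 + j80·0.0125) = 1 + j1 → |·| ≈ 1.4142, ∠ ≈ 45.00°
pole (1 + j80·0.004) = 1 + j0.32 → |·| ≈ 1.05, ∠ ≈ 17.74°
|H| = 0.4 · 8.0623 · 1.0008 / (1.8868 · 1.4142 · 1.05) ≈ 1.152
Gain = 20 log₁₀(1.152) ≈ 1.23 dB
∠H = (82.87° + 2.29°) − (57.99° + 45.00° + 17.74°) = -35.57°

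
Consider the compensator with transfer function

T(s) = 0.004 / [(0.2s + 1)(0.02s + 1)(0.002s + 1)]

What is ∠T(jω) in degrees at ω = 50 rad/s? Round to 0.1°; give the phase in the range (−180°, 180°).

At ω = 50 rad/s:
pole (1 + j50·0.2) = 1 + j10 → |·| ≈ 10.05, ∠ ≈ 84.29°
pole (1 + j50·0.02) = 1 + j1 → |·| ≈ 1.4142, ∠ ≈ 45.00°
pole (1 + j50·0.002) = 1 + j0.1 → |·| ≈ 1.005, ∠ ≈ 5.71°
∠T = (0°) − (84.29° + 45.00° + 5.71°) = -135.00°

-135.0°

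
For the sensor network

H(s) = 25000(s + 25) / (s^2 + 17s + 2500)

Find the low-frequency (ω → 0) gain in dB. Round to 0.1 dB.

48.0 dB

H(0) = 25000·25 / 2500 = 250
20 log₁₀(250) ≈ 47.96 dB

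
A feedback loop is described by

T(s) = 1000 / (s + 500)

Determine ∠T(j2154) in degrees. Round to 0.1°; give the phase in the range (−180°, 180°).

-76.9°

At s = jω = j2154:
pole (s+500): 500 + j2154 → |·| = √(500²+2154²) = √4889716 ≈ 2211.3, ∠ = arctan(2154/500) ≈ 76.93°
∠T = 0.00° − 76.93° = -76.93°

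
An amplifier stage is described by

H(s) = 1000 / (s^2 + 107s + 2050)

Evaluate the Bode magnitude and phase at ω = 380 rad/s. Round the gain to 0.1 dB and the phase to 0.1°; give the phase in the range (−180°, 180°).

-43.4 dB, -164.1°

Substitute s = j380:
Numerator: 1000 = 1000 + j0
Denominator: (j380)^2 + 107(j380) + 2050 = -142350 + j40660
|N| = √(1000² + 0²) ≈ 1000, ∠N ≈ 0.00°
|D| = √(142350² + 40660²) ≈ 1.4804e+05, ∠D ≈ 164.06°
|H| = 1000 / 1.4804e+05 ≈ 0.0067549
Gain = 20 log₁₀(0.0067549) ≈ -43.41 dB
∠H = 0.00° − 164.06° = -164.06°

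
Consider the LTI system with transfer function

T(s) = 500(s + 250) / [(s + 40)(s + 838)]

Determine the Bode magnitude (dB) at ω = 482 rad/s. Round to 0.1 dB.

-4.7 dB

At s = jω = j482:
zero (s+250): 250 + j482 → |·| = √(250²+482²) = √294824 ≈ 542.98, ∠ = arctan(482/250) ≈ 62.59°
pole (s+40): 40 + j482 → |·| = √(40²+482²) = √233924 ≈ 483.66, ∠ = arctan(482/40) ≈ 85.26°
pole (s+838): 838 + j482 → |·| = √(838²+482²) = √934568 ≈ 966.73, ∠ = arctan(482/838) ≈ 29.91°
|T| = 500 · 542.98 / 4.6757e+05 ≈ 0.58064
Gain = 20 log₁₀(0.58064) ≈ -4.72 dB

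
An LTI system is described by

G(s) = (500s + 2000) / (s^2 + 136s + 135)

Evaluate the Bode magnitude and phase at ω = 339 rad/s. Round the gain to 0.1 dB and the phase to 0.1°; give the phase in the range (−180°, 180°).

2.7 dB, -68.8°

Substitute s = j339:
Numerator: 500(j339) + 2000 = 2000 + j169500
Denominator: (j339)^2 + 136(j339) + 135 = -114786 + j46104
|N| = √(2000² + 169500²) ≈ 1.6951e+05, ∠N ≈ 89.32°
|D| = √(114786² + 46104²) ≈ 1.237e+05, ∠D ≈ 158.12°
|G| = 1.6951e+05 / 1.237e+05 ≈ 1.3703
Gain = 20 log₁₀(1.3703) ≈ 2.74 dB
∠G = 89.32° − 158.12° = -68.80°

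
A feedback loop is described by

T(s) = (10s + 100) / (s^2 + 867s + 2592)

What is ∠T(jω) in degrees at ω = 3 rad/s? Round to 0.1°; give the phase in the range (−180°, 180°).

Substitute s = j3:
Numerator: 10(j3) + 100 = 100 + j30
Denominator: (j3)^2 + 867(j3) + 2592 = 2583 + j2601
|N| = √(100² + 30²) ≈ 104.4, ∠N ≈ 16.70°
|D| = √(2583² + 2601²) ≈ 3665.7, ∠D ≈ 45.20°
∠T = 16.70° − 45.20° = -28.50°

-28.5°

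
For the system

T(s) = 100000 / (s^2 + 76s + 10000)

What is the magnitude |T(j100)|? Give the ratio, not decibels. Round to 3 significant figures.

13.2

At s = jω = j100:
quadratic: (j100)² + 76·j100 + 10000 = 0 + j7600 → |·| ≈ 7600, ∠ ≈ 90.00°
|T| = 100000 / 7600 ≈ 13.158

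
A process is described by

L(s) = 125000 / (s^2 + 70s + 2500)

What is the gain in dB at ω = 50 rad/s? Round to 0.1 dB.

At s = jω = j50:
quadratic: (j50)² + 70·j50 + 2500 = 0 + j3500 → |·| ≈ 3500, ∠ ≈ 90.00°
|L| = 125000 / 3500 ≈ 35.714
Gain = 20 log₁₀(35.714) ≈ 31.06 dB

31.1 dB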